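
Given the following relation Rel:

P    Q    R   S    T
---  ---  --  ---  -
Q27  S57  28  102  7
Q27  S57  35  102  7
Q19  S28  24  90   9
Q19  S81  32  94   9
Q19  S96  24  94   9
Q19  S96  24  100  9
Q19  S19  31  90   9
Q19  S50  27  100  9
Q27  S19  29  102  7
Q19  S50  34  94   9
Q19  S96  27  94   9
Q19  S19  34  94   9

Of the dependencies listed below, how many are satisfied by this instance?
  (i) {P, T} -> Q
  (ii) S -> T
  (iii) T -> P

2

(i) {P, T} -> Q: (P=Q27, T=7): 3 rows → Q takes values {S57, S19} — violation; (P=Q19, T=9): 9 rows → Q takes values {S28, S81, S96, S19, S50} — violation — fails.
(ii) S -> T: every LHS value maps to a single RHS value — holds.
(iii) T -> P: every LHS value maps to a single RHS value — holds.
2 of the 3 dependencies hold.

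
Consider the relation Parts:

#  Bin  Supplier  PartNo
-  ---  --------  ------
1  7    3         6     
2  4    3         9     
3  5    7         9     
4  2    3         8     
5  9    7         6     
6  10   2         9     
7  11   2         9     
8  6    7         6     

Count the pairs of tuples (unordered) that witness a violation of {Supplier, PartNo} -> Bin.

2

(Supplier=7, PartNo=6): violating pairs (5,8) — 1 pair.
(Supplier=2, PartNo=9): violating pairs (6,7) — 1 pair.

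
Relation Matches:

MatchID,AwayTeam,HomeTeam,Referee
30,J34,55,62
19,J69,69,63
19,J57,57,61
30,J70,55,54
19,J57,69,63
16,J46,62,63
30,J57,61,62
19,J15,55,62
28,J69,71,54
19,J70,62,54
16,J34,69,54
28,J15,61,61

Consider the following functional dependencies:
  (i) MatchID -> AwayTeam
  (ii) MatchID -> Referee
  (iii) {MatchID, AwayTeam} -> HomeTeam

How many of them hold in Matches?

0

(i) MatchID -> AwayTeam: MatchID=30: 3 rows → AwayTeam takes values {J34, J70, J57} — violation; MatchID=19: 5 rows → AwayTeam takes values {J69, J57, J15, J70} — violation; MatchID=16: 2 rows → AwayTeam takes values {J46, J34} — violation; MatchID=28: 2 rows → AwayTeam takes values {J69, J15} — violation — fails.
(ii) MatchID -> Referee: MatchID=30: 3 rows → Referee takes values {62, 54} — violation; MatchID=19: 5 rows → Referee takes values {63, 61, 62, 54} — violation; MatchID=16: 2 rows → Referee takes values {63, 54} — violation; MatchID=28: 2 rows → Referee takes values {54, 61} — violation — fails.
(iii) {MatchID, AwayTeam} -> HomeTeam: (MatchID=19, AwayTeam=J57): 2 rows → HomeTeam takes values {57, 69} — violation — fails.
None of the 3 dependencies hold.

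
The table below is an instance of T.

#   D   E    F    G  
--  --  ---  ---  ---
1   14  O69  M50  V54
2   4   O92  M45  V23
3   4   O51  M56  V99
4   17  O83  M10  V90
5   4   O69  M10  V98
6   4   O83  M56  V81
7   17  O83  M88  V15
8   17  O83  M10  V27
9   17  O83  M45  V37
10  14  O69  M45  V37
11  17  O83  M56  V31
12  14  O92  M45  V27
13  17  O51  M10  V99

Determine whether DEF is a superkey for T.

Rows 4 and 8 have the same DEF value (D=17, E=O83, F=M10) but are distinct tuples, so DEF does not determine every attribute — not a superkey.

No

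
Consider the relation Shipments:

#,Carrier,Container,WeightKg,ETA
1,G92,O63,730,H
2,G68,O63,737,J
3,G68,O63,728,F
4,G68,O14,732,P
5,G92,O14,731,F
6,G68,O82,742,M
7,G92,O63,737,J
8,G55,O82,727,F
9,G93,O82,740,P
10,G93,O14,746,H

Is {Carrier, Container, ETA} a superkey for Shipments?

All 10 rows have distinct {Carrier, Container, ETA} values, so {Carrier, Container, ETA} → (all attributes) holds and {Carrier, Container, ETA} is a superkey.

Yes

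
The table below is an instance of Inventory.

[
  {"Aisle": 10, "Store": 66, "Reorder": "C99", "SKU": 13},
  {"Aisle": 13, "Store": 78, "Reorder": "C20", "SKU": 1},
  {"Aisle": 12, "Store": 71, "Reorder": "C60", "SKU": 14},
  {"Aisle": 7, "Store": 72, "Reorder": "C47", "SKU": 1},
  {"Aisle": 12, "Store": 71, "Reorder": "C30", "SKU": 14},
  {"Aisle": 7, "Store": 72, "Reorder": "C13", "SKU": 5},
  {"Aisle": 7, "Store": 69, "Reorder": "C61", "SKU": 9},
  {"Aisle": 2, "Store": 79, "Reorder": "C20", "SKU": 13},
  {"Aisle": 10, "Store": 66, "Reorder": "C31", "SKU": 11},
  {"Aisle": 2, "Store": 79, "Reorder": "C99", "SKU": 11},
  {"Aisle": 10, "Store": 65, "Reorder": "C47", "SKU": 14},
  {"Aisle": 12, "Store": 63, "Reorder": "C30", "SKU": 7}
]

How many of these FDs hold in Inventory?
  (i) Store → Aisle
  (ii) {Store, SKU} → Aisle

(i) Store → Aisle: every LHS value maps to a single RHS value — holds.
(ii) {Store, SKU} → Aisle: every LHS value maps to a single RHS value — holds.
2 of the 2 dependencies hold.

2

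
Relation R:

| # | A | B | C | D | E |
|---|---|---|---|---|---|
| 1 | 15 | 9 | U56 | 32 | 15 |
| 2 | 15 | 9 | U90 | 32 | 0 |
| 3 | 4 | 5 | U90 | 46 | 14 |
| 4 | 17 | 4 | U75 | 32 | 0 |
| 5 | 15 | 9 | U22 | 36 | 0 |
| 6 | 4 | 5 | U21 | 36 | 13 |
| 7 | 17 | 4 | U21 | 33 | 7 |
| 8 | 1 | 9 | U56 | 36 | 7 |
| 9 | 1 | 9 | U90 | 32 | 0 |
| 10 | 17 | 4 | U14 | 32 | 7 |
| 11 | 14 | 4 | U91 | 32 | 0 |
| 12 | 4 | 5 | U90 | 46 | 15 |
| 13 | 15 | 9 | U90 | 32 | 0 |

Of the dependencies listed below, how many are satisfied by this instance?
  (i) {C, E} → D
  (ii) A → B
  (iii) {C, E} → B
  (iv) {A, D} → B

(i) {C, E} → D: every LHS value maps to a single RHS value — holds.
(ii) A → B: every LHS value maps to a single RHS value — holds.
(iii) {C, E} → B: every LHS value maps to a single RHS value — holds.
(iv) {A, D} → B: every LHS value maps to a single RHS value — holds.
4 of the 4 dependencies hold.

4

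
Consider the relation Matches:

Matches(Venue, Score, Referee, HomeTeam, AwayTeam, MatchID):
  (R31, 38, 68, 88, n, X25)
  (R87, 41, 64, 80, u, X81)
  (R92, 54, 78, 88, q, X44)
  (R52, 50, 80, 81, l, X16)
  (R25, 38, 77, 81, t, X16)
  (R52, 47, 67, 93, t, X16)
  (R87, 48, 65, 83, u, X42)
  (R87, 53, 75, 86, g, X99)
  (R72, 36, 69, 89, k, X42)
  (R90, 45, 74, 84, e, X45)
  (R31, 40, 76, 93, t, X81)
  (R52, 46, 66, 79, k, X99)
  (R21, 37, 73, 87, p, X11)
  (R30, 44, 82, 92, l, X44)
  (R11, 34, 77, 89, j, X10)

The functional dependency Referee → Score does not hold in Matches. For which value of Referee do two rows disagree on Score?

Referee=68: 1 row → Score = 38 ✓
Referee=64: 1 row → Score = 41 ✓
Referee=78: 1 row → Score = 54 ✓
Referee=80: 1 row → Score = 50 ✓
Referee=77: 2 rows → Score takes values {38, 34} — violation
Referee=67: 1 row → Score = 47 ✓
Referee=65: 1 row → Score = 48 ✓
Referee=75: 1 row → Score = 53 ✓
Referee=69: 1 row → Score = 36 ✓
Referee=74: 1 row → Score = 45 ✓
Referee=76: 1 row → Score = 40 ✓
Referee=66: 1 row → Score = 46 ✓
Referee=73: 1 row → Score = 37 ✓
Referee=82: 1 row → Score = 44 ✓
The only Referee value with inconsistent Score is Referee=77.

77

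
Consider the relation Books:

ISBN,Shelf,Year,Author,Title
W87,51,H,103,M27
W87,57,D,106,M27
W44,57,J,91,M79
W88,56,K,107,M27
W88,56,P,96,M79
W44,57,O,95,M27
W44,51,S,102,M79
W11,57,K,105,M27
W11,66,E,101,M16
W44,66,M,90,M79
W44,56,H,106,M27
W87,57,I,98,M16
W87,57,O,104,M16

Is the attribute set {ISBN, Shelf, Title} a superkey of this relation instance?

Two distinct rows share (ISBN=W87, Shelf=57, Title=M16), so {ISBN, Shelf, Title} does not determine every attribute — not a superkey.

No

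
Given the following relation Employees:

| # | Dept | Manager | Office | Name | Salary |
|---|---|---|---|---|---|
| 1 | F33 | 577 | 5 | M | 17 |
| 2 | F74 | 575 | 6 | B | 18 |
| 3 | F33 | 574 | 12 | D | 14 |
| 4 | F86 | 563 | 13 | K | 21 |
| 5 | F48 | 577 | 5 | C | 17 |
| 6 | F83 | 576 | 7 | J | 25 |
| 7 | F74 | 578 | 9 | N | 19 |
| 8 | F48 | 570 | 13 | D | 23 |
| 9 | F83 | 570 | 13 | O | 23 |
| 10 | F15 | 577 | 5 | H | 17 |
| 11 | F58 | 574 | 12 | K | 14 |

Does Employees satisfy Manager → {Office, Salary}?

Manager=577: rows 1, 5, 10 → {Office,Salary} = (5, 17), (5, 17), (5, 17) ✓
Manager=575: row 2 → {Office,Salary} = (6, 18) ✓
Manager=574: rows 3, 11 → {Office,Salary} = (12, 14), (12, 14) ✓
Manager=563: row 4 → {Office,Salary} = (13, 21) ✓
Manager=576: row 6 → {Office,Salary} = (7, 25) ✓
Manager=578: row 7 → {Office,Salary} = (9, 19) ✓
Manager=570: rows 8, 9 → {Office,Salary} = (13, 23), (13, 23) ✓
Every Manager value is associated with a single {Office, Salary} value, so Manager → {Office, Salary} holds.

Yes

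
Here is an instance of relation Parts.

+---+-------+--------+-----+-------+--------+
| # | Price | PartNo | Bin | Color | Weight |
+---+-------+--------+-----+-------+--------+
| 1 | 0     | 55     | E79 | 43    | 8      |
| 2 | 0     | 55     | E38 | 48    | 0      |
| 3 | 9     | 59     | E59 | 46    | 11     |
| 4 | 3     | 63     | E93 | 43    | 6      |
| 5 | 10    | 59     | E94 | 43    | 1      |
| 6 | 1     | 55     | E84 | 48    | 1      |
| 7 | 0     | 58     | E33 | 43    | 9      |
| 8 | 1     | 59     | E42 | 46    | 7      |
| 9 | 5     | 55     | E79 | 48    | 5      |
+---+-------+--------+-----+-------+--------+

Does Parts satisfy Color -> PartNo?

Color=43: rows 1, 4, 5, 7 → PartNo takes values {55, 63, 59, 58} — violation
Color=48: rows 2, 6, 9 → PartNo = 55, 55, 55 ✓
Color=46: rows 3, 8 → PartNo = 59, 59 ✓
Two rows agree on Color but differ on PartNo, so Color -> PartNo does not hold.

No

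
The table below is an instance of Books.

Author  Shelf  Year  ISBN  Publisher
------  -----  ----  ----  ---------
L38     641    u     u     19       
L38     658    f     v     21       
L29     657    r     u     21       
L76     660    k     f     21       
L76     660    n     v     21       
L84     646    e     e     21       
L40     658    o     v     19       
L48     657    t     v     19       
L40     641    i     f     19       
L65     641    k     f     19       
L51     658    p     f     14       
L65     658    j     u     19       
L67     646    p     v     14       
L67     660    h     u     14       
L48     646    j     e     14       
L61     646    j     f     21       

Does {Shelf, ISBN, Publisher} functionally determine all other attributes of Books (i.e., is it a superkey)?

No

Two distinct rows share (Shelf=641, ISBN=f, Publisher=19), so {Shelf, ISBN, Publisher} does not determine every attribute — not a superkey.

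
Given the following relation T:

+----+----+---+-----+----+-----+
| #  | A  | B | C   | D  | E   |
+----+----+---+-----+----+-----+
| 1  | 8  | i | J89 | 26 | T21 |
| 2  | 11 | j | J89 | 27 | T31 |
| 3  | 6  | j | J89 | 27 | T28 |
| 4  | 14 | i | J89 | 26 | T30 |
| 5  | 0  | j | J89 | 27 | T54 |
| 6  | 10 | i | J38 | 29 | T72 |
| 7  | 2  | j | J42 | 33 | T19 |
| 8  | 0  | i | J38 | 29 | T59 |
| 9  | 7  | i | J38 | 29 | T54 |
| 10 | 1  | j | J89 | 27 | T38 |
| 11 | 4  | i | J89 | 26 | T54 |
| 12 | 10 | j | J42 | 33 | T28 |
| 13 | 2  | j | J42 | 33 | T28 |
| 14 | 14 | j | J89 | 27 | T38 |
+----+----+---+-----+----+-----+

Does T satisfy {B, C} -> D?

(B=i, C=J89): rows 1, 4, 11 → D = 26, 26, 26 ✓
(B=j, C=J89): rows 2, 3, 5, 10, 14 → D = 27, 27, 27, 27, 27 ✓
(B=i, C=J38): rows 6, 8, 9 → D = 29, 29, 29 ✓
(B=j, C=J42): rows 7, 12, 13 → D = 33, 33, 33 ✓
Every {B, C} value is associated with a single D value, so {B, C} -> D holds.

Yes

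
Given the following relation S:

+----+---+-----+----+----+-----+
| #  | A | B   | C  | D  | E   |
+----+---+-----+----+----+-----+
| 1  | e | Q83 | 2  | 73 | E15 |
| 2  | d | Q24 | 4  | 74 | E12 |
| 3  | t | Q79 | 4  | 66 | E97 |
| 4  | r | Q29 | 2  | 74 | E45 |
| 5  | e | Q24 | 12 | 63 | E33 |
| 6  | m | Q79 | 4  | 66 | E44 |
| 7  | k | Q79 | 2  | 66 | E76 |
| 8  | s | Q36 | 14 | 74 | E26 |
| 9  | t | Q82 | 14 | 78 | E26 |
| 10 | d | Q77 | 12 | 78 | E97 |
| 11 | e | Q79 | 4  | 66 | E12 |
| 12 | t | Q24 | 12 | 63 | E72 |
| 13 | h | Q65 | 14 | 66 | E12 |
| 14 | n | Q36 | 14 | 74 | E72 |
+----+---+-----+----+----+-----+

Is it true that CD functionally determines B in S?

Yes

(C=2, D=73): row 1 → B = Q83 ✓
(C=4, D=74): row 2 → B = Q24 ✓
(C=4, D=66): rows 3, 6, 11 → B = Q79, Q79, Q79 ✓
(C=2, D=74): row 4 → B = Q29 ✓
(C=12, D=63): rows 5, 12 → B = Q24, Q24 ✓
(C=2, D=66): row 7 → B = Q79 ✓
(C=14, D=74): rows 8, 14 → B = Q36, Q36 ✓
(C=14, D=78): row 9 → B = Q82 ✓
(C=12, D=78): row 10 → B = Q77 ✓
(C=14, D=66): row 13 → B = Q65 ✓
Every CD value is associated with a single B value, so CD → B holds.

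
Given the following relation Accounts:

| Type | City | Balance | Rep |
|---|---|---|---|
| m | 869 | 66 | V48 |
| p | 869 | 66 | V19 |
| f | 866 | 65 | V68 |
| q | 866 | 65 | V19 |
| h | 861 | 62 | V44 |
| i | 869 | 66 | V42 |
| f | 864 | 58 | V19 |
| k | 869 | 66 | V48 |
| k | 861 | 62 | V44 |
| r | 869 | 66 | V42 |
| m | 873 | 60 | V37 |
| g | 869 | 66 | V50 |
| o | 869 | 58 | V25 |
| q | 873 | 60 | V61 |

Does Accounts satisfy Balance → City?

No

Balance=66: 6 rows → City = 869, 869, 869, 869, 869, 869 ✓
Balance=65: 2 rows → City = 866, 866 ✓
Balance=62: 2 rows → City = 861, 861 ✓
Balance=58: 2 rows → City takes values {864, 869} — violation
Balance=60: 2 rows → City = 873, 873 ✓
Two rows agree on Balance but differ on City, so Balance → City does not hold.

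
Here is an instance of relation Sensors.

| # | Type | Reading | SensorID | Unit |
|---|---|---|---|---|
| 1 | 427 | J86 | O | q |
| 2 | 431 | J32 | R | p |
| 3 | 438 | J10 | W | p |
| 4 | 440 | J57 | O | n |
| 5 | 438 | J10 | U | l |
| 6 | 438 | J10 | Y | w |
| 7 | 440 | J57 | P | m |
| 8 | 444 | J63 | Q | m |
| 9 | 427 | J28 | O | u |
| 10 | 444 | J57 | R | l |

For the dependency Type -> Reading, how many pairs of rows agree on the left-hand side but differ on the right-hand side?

Type=427: violating pairs (1,9) — 1 pair.
Type=438: all 3 rows agree on Reading — 0 pairs.
Type=440: all 2 rows agree on Reading — 0 pairs.
Type=444: violating pairs (8,10) — 1 pair.

2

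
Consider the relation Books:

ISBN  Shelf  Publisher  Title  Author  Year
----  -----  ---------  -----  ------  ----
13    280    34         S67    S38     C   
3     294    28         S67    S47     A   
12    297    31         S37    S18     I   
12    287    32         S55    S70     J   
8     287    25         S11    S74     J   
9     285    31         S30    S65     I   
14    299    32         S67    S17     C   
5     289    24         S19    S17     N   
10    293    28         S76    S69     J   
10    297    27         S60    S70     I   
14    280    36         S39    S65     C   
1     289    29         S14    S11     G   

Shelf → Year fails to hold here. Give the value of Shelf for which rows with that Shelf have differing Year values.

Shelf=280: 2 rows → Year = C, C ✓
Shelf=294: 1 row → Year = A ✓
Shelf=297: 2 rows → Year = I, I ✓
Shelf=287: 2 rows → Year = J, J ✓
Shelf=285: 1 row → Year = I ✓
Shelf=299: 1 row → Year = C ✓
Shelf=289: 2 rows → Year takes values {N, G} — violation
Shelf=293: 1 row → Year = J ✓
The only Shelf value with inconsistent Year is Shelf=289.

289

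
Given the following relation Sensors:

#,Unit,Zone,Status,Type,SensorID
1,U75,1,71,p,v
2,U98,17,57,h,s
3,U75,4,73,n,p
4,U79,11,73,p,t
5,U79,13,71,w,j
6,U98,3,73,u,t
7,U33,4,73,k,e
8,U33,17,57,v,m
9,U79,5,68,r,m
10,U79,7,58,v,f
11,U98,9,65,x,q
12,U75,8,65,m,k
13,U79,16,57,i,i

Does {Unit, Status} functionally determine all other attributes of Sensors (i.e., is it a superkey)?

Yes

All 13 rows have distinct {Unit, Status} values, so {Unit, Status} → (all attributes) holds and {Unit, Status} is a superkey.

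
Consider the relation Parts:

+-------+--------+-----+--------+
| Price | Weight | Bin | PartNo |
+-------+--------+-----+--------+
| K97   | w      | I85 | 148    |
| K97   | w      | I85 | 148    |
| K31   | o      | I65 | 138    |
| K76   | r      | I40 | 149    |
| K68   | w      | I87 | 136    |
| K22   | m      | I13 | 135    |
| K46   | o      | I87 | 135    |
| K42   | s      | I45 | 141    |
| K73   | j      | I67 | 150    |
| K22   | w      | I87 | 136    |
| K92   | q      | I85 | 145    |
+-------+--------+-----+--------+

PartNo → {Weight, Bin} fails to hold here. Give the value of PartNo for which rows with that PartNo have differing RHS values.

135

PartNo=148: 2 rows → {Weight,Bin} = (w, I85), (w, I85) ✓
PartNo=138: 1 row → {Weight,Bin} = (o, I65) ✓
PartNo=149: 1 row → {Weight,Bin} = (r, I40) ✓
PartNo=136: 2 rows → {Weight,Bin} = (w, I87), (w, I87) ✓
PartNo=135: 2 rows → {Weight,Bin} takes values {(m, I13), (o, I87)} — violation
PartNo=141: 1 row → {Weight,Bin} = (s, I45) ✓
PartNo=150: 1 row → {Weight,Bin} = (j, I67) ✓
PartNo=145: 1 row → {Weight,Bin} = (q, I85) ✓
The only PartNo value with inconsistent RHS is PartNo=135.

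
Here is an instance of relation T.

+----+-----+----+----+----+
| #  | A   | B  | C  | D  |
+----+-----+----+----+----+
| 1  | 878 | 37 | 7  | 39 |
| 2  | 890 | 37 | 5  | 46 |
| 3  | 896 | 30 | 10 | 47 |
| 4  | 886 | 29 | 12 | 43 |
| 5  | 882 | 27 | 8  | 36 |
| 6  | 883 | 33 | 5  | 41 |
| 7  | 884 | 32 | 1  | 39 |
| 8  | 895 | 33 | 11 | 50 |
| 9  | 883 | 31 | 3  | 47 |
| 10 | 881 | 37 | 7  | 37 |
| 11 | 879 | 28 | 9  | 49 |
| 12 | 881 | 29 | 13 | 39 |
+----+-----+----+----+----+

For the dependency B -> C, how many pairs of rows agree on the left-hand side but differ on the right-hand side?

B=37: violating pairs (1,2), (2,10) — 2 pairs.
B=29: violating pairs (4,12) — 1 pair.
B=33: violating pairs (6,8) — 1 pair.

4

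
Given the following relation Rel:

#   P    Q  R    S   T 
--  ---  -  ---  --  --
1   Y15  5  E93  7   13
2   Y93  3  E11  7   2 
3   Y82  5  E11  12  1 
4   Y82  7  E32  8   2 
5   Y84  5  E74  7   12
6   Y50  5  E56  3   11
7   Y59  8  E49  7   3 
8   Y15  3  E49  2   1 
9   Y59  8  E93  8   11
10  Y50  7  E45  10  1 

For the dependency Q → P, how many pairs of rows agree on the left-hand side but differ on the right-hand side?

Q=5: violating pairs (1,3), (1,5), (1,6), (3,5), (3,6), (5,6) — 6 pairs.
Q=3: violating pairs (2,8) — 1 pair.
Q=7: violating pairs (4,10) — 1 pair.
Q=8: all 2 rows agree on P — 0 pairs.

8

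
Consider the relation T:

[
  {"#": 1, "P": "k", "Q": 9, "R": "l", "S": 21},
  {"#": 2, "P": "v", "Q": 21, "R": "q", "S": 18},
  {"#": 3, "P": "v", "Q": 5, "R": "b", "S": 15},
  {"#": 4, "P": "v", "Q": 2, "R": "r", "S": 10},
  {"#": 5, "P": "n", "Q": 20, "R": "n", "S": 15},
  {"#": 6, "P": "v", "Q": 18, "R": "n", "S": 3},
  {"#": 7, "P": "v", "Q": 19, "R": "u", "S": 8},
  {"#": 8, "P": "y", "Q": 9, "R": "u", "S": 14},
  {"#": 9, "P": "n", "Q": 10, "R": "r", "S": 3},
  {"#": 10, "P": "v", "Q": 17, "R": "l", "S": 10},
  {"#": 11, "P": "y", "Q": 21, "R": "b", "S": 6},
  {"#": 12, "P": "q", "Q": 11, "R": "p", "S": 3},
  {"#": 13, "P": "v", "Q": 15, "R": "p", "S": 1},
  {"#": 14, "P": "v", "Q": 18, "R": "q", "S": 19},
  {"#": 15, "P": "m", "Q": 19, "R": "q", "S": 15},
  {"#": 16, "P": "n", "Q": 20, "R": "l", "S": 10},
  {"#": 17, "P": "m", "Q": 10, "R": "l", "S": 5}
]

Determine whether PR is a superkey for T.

No

Rows 2 and 14 have the same PR value (P=v, R=q) but are distinct tuples, so PR does not determine every attribute — not a superkey.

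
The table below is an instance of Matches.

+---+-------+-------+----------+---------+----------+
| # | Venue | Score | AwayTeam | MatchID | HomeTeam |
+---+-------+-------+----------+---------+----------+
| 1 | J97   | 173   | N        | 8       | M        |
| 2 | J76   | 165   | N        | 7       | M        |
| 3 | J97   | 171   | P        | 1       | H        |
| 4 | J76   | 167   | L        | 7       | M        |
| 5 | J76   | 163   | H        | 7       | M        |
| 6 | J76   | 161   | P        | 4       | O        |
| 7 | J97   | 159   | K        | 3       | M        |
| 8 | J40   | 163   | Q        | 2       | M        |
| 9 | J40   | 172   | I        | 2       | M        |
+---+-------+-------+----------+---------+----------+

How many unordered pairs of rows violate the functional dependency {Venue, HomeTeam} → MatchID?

1

(Venue=J97, HomeTeam=M): violating pairs (1,7) — 1 pair.
(Venue=J76, HomeTeam=M): all 3 rows agree on MatchID — 0 pairs.
(Venue=J40, HomeTeam=M): all 2 rows agree on MatchID — 0 pairs.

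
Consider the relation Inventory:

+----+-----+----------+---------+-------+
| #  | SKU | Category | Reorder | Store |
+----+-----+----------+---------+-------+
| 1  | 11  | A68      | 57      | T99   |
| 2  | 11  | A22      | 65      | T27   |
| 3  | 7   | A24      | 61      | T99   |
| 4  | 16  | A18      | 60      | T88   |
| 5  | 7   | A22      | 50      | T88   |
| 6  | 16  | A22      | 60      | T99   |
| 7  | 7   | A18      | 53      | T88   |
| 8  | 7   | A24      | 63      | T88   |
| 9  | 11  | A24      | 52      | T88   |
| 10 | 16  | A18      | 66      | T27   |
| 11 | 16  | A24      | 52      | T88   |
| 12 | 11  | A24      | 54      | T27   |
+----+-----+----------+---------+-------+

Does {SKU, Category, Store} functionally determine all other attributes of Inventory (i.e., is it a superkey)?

Yes

All 12 rows have distinct {SKU, Category, Store} values, so {SKU, Category, Store} → (all attributes) holds and {SKU, Category, Store} is a superkey.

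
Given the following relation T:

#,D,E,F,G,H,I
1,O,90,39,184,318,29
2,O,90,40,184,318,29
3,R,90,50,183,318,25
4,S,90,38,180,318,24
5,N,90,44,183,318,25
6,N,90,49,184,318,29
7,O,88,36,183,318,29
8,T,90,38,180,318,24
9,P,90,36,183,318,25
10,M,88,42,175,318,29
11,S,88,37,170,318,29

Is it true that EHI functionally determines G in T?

(E=90, H=318, I=29): rows 1, 2, 6 → G = 184, 184, 184 ✓
(E=90, H=318, I=25): rows 3, 5, 9 → G = 183, 183, 183 ✓
(E=90, H=318, I=24): rows 4, 8 → G = 180, 180 ✓
(E=88, H=318, I=29): rows 7, 10, 11 → G takes values {183, 175, 170} — violation
Two rows agree on EHI but differ on G, so EHI → G does not hold.

No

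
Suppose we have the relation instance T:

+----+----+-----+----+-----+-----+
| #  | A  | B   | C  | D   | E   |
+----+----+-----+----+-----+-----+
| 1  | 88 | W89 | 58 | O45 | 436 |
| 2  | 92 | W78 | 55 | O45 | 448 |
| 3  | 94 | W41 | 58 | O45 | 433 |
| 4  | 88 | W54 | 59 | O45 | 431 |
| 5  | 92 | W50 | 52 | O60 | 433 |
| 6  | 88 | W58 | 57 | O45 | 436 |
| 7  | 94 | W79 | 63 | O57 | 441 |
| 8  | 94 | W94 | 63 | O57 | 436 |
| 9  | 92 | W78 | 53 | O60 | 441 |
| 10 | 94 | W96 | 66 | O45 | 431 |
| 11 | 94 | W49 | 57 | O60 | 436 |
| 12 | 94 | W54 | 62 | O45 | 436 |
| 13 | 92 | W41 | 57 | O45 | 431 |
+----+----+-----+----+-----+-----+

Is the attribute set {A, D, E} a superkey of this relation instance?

No

Rows 1 and 6 have the same {A, D, E} value (A=88, D=O45, E=436) but are distinct tuples, so {A, D, E} does not determine every attribute — not a superkey.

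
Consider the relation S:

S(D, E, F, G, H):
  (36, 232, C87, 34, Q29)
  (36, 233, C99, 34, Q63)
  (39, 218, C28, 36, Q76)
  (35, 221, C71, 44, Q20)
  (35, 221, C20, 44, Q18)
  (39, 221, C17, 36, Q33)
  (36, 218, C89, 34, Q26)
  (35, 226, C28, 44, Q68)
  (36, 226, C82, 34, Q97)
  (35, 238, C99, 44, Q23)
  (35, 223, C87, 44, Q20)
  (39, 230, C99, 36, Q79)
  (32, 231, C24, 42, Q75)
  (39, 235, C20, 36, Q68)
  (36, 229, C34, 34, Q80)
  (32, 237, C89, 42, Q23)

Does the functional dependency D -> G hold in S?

Yes

D=36: 5 rows → G = 34, 34, 34, 34, 34 ✓
D=39: 4 rows → G = 36, 36, 36, 36 ✓
D=35: 5 rows → G = 44, 44, 44, 44, 44 ✓
D=32: 2 rows → G = 42, 42 ✓
Every D value is associated with a single G value, so D -> G holds.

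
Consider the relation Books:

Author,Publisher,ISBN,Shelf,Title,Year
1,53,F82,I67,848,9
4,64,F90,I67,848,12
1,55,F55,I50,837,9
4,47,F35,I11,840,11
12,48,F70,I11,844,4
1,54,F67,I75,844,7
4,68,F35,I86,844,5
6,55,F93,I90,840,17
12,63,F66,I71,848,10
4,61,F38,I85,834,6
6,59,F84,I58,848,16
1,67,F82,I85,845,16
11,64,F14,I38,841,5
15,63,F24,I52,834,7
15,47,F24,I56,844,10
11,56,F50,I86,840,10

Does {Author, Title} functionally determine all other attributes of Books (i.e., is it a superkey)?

All 16 rows have distinct {Author, Title} values, so {Author, Title} → (all attributes) holds and {Author, Title} is a superkey.

Yes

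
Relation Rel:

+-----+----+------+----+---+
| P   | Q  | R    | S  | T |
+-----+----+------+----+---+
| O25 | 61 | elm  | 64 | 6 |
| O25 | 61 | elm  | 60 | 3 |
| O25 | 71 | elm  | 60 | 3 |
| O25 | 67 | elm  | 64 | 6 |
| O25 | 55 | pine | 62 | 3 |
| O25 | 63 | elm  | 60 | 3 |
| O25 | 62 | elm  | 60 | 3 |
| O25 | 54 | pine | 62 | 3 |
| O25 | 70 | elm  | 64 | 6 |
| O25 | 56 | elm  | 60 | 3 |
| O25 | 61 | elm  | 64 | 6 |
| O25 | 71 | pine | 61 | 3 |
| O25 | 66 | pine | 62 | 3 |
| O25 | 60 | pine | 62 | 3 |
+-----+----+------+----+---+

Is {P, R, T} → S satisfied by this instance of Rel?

No

(P=O25, R=elm, T=6): 4 rows → S = 64, 64, 64, 64 ✓
(P=O25, R=elm, T=3): 5 rows → S = 60, 60, 60, 60, 60 ✓
(P=O25, R=pine, T=3): 5 rows → S takes values {62, 61} — violation
Two rows agree on {P, R, T} but differ on S, so {P, R, T} → S does not hold.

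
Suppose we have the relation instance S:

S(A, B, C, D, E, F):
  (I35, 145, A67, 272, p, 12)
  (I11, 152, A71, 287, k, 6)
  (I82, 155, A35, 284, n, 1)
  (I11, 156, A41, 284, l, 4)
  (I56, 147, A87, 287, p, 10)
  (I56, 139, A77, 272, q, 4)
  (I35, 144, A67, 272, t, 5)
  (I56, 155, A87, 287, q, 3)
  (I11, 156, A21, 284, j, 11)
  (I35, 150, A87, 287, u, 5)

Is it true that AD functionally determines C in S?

(A=I35, D=272): 2 rows → C = A67, A67 ✓
(A=I11, D=287): 1 row → C = A71 ✓
(A=I82, D=284): 1 row → C = A35 ✓
(A=I11, D=284): 2 rows → C takes values {A41, A21} — violation
(A=I56, D=287): 2 rows → C = A87, A87 ✓
(A=I56, D=272): 1 row → C = A77 ✓
(A=I35, D=287): 1 row → C = A87 ✓
Two rows agree on AD but differ on C, so AD -> C does not hold.

No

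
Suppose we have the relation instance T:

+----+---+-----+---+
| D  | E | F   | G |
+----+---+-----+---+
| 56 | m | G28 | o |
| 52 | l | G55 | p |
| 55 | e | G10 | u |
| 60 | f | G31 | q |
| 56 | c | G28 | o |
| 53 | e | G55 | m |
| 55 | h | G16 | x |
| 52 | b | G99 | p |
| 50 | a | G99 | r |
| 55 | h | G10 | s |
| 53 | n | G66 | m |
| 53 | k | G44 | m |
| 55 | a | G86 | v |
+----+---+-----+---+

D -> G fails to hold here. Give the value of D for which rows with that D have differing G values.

D=56: 2 rows → G = o, o ✓
D=52: 2 rows → G = p, p ✓
D=55: 4 rows → G takes values {u, x, s, v} — violation
D=60: 1 row → G = q ✓
D=53: 3 rows → G = m, m, m ✓
D=50: 1 row → G = r ✓
The only D value with inconsistent G is D=55.

55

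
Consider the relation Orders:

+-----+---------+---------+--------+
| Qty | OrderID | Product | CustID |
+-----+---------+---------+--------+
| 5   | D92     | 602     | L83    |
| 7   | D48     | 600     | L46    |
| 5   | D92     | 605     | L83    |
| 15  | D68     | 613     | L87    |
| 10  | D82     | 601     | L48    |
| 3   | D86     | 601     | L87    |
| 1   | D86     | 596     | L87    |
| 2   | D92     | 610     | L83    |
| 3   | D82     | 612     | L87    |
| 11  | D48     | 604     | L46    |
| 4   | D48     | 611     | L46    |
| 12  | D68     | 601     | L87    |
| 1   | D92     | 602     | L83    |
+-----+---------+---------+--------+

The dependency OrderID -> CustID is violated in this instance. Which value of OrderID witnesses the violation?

OrderID=D92: 4 rows → CustID = L83, L83, L83, L83 ✓
OrderID=D48: 3 rows → CustID = L46, L46, L46 ✓
OrderID=D68: 2 rows → CustID = L87, L87 ✓
OrderID=D82: 2 rows → CustID takes values {L48, L87} — violation
OrderID=D86: 2 rows → CustID = L87, L87 ✓
The only OrderID value with inconsistent CustID is OrderID=D82.

D82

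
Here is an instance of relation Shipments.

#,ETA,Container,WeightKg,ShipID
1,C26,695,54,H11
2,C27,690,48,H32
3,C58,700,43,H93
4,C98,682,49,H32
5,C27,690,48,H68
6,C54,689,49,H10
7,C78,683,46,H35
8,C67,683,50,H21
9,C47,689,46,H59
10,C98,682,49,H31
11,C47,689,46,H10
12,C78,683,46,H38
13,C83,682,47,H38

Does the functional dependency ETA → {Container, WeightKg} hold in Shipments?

Yes

ETA=C26: row 1 → {Container,WeightKg} = (695, 54) ✓
ETA=C27: rows 2, 5 → {Container,WeightKg} = (690, 48), (690, 48) ✓
ETA=C58: row 3 → {Container,WeightKg} = (700, 43) ✓
ETA=C98: rows 4, 10 → {Container,WeightKg} = (682, 49), (682, 49) ✓
ETA=C54: row 6 → {Container,WeightKg} = (689, 49) ✓
ETA=C78: rows 7, 12 → {Container,WeightKg} = (683, 46), (683, 46) ✓
ETA=C67: row 8 → {Container,WeightKg} = (683, 50) ✓
ETA=C47: rows 9, 11 → {Container,WeightKg} = (689, 46), (689, 46) ✓
ETA=C83: row 13 → {Container,WeightKg} = (682, 47) ✓
Every ETA value is associated with a single {Container, WeightKg} value, so ETA → {Container, WeightKg} holds.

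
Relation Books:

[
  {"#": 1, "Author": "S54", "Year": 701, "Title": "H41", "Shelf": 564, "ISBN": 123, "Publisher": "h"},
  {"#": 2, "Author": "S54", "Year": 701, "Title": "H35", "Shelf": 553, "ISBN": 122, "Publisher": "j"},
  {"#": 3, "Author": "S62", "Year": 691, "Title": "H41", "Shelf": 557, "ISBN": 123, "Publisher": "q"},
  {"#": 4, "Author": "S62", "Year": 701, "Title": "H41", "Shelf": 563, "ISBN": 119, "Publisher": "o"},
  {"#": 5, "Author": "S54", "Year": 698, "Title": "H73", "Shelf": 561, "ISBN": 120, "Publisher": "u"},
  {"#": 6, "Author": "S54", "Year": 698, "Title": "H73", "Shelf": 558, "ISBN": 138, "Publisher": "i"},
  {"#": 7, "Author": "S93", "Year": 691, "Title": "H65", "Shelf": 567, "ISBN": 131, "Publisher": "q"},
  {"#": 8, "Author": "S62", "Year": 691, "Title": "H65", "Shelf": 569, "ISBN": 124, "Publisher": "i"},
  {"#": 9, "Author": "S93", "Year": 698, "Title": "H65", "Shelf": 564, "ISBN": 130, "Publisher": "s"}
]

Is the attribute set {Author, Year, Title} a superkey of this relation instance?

Rows 5 and 6 have the same {Author, Year, Title} value (Author=S54, Year=698, Title=H73) but are distinct tuples, so {Author, Year, Title} does not determine every attribute — not a superkey.

No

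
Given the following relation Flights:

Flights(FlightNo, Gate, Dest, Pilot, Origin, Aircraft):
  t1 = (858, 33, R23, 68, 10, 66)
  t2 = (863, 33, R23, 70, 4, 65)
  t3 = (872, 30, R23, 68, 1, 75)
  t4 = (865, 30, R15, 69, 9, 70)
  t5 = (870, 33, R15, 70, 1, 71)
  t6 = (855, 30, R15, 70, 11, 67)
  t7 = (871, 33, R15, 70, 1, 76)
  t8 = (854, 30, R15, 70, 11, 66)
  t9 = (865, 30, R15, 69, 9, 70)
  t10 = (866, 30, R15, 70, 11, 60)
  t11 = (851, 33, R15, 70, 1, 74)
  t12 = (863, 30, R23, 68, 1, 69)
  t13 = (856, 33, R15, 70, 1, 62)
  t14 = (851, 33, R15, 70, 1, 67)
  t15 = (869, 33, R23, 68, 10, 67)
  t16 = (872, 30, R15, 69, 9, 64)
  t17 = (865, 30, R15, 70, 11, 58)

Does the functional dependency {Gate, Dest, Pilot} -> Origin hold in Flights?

(Gate=33, Dest=R23, Pilot=68): rows 1, 15 → Origin = 10, 10 ✓
(Gate=33, Dest=R23, Pilot=70): row 2 → Origin = 4 ✓
(Gate=30, Dest=R23, Pilot=68): rows 3, 12 → Origin = 1, 1 ✓
(Gate=30, Dest=R15, Pilot=69): rows 4, 9, 16 → Origin = 9, 9, 9 ✓
(Gate=33, Dest=R15, Pilot=70): rows 5, 7, 11, 13, 14 → Origin = 1, 1, 1, 1, 1 ✓
(Gate=30, Dest=R15, Pilot=70): rows 6, 8, 10, 17 → Origin = 11, 11, 11, 11 ✓
Every {Gate, Dest, Pilot} value is associated with a single Origin value, so {Gate, Dest, Pilot} -> Origin holds.

Yes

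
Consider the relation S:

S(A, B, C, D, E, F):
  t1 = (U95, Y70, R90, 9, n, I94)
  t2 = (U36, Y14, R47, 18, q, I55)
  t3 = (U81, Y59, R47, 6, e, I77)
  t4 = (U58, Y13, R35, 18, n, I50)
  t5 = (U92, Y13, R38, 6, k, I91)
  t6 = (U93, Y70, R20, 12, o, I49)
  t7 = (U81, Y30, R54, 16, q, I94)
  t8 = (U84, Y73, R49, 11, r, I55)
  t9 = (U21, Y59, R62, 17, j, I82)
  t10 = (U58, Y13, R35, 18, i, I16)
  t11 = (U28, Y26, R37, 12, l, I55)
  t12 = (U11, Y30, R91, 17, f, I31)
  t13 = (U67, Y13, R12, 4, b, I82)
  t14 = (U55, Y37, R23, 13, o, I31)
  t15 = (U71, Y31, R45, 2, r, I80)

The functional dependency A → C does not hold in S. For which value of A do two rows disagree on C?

A=U95: row 1 → C = R90 ✓
A=U36: row 2 → C = R47 ✓
A=U81: rows 3, 7 → C takes values {R47, R54} — violation
A=U58: rows 4, 10 → C = R35, R35 ✓
A=U92: row 5 → C = R38 ✓
A=U93: row 6 → C = R20 ✓
A=U84: row 8 → C = R49 ✓
A=U21: row 9 → C = R62 ✓
A=U28: row 11 → C = R37 ✓
A=U11: row 12 → C = R91 ✓
A=U67: row 13 → C = R12 ✓
A=U55: row 14 → C = R23 ✓
A=U71: row 15 → C = R45 ✓
The only A value with inconsistent C is A=U81.

U81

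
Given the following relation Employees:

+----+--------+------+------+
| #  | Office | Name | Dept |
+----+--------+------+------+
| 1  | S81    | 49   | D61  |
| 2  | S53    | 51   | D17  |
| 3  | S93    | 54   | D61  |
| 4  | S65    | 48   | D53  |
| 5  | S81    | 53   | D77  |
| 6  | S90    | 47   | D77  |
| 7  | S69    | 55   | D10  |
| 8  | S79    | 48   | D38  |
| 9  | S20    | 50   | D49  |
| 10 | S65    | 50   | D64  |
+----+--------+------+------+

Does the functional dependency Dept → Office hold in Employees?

Dept=D61: rows 1, 3 → Office takes values {S81, S93} — violation
Dept=D17: row 2 → Office = S53 ✓
Dept=D53: row 4 → Office = S65 ✓
Dept=D77: rows 5, 6 → Office takes values {S81, S90} — violation
Dept=D10: row 7 → Office = S69 ✓
Dept=D38: row 8 → Office = S79 ✓
Dept=D49: row 9 → Office = S20 ✓
Dept=D64: row 10 → Office = S65 ✓
Two rows agree on Dept but differ on Office, so Dept → Office does not hold.

No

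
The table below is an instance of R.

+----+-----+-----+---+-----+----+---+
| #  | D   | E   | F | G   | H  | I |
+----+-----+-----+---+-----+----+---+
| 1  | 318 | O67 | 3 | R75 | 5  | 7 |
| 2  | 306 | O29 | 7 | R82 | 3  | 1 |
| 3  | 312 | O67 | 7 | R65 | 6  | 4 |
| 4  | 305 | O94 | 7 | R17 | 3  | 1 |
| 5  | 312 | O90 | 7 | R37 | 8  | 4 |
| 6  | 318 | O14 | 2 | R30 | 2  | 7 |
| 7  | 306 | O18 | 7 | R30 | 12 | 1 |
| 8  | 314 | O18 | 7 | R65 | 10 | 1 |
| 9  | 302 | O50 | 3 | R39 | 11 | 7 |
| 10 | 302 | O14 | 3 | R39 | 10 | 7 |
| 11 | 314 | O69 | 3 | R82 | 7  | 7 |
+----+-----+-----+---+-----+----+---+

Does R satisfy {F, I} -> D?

(F=3, I=7): rows 1, 9, 10, 11 → D takes values {318, 302, 314} — violation
(F=7, I=1): rows 2, 4, 7, 8 → D takes values {306, 305, 314} — violation
(F=7, I=4): rows 3, 5 → D = 312, 312 ✓
(F=2, I=7): row 6 → D = 318 ✓
Two rows agree on {F, I} but differ on D, so {F, I} -> D does not hold.

No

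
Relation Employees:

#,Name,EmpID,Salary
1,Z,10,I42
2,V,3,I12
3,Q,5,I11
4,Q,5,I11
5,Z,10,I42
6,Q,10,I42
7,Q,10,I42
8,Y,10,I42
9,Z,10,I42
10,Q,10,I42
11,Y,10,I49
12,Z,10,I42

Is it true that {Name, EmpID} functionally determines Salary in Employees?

No

(Name=Z, EmpID=10): rows 1, 5, 9, 12 → Salary = I42, I42, I42, I42 ✓
(Name=V, EmpID=3): row 2 → Salary = I12 ✓
(Name=Q, EmpID=5): rows 3, 4 → Salary = I11, I11 ✓
(Name=Q, EmpID=10): rows 6, 7, 10 → Salary = I42, I42, I42 ✓
(Name=Y, EmpID=10): rows 8, 11 → Salary takes values {I42, I49} — violation
Two rows agree on {Name, EmpID} but differ on Salary, so {Name, EmpID} -> Salary does not hold.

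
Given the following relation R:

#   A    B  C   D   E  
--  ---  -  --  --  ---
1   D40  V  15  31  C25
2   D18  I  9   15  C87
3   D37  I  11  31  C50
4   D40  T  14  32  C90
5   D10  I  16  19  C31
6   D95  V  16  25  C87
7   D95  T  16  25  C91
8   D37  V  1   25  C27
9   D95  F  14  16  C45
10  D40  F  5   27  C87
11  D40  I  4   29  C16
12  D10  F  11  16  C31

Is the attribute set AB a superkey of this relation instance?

Yes

All 12 rows have distinct AB values, so AB → (all attributes) holds and AB is a superkey.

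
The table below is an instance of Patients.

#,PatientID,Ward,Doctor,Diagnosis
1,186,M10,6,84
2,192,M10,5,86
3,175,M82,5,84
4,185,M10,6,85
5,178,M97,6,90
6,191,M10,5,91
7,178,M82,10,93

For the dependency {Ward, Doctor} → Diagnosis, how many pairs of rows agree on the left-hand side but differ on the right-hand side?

2

(Ward=M10, Doctor=6): violating pairs (1,4) — 1 pair.
(Ward=M10, Doctor=5): violating pairs (2,6) — 1 pair.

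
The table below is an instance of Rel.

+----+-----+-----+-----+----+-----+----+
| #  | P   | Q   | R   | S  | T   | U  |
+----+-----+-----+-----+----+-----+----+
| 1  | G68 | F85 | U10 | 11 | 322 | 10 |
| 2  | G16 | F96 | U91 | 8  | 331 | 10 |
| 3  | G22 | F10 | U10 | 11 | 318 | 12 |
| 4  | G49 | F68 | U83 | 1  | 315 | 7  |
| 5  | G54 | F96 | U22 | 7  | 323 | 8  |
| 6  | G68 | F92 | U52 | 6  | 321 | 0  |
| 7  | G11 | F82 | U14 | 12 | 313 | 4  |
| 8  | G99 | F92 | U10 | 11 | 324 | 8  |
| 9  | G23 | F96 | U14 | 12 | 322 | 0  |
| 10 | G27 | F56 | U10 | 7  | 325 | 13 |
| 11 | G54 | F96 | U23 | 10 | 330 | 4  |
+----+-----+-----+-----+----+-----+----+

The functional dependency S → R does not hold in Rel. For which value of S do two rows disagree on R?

S=11: rows 1, 3, 8 → R = U10, U10, U10 ✓
S=8: row 2 → R = U91 ✓
S=1: row 4 → R = U83 ✓
S=7: rows 5, 10 → R takes values {U22, U10} — violation
S=6: row 6 → R = U52 ✓
S=12: rows 7, 9 → R = U14, U14 ✓
S=10: row 11 → R = U23 ✓
The only S value with inconsistent R is S=7.

7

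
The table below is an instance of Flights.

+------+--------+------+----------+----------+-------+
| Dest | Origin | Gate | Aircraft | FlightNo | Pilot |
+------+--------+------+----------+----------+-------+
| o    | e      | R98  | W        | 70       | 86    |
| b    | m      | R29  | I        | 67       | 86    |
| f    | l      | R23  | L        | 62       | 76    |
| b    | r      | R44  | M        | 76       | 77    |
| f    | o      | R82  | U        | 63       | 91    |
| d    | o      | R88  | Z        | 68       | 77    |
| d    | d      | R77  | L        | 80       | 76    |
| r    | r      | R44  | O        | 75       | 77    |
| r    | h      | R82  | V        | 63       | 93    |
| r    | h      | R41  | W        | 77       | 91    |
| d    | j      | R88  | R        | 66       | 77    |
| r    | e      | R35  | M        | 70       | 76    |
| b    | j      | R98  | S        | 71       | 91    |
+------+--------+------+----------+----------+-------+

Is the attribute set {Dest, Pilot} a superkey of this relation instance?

No

Two distinct rows share (Dest=d, Pilot=77), so {Dest, Pilot} does not determine every attribute — not a superkey.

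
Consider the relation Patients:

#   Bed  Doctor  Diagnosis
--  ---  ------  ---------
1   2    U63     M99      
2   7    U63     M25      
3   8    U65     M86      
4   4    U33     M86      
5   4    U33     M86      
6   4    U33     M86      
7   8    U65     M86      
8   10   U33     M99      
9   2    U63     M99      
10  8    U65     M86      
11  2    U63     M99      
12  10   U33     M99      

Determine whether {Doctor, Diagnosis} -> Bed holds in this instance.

(Doctor=U63, Diagnosis=M99): rows 1, 9, 11 → Bed = 2, 2, 2 ✓
(Doctor=U63, Diagnosis=M25): row 2 → Bed = 7 ✓
(Doctor=U65, Diagnosis=M86): rows 3, 7, 10 → Bed = 8, 8, 8 ✓
(Doctor=U33, Diagnosis=M86): rows 4, 5, 6 → Bed = 4, 4, 4 ✓
(Doctor=U33, Diagnosis=M99): rows 8, 12 → Bed = 10, 10 ✓
Every {Doctor, Diagnosis} value is associated with a single Bed value, so {Doctor, Diagnosis} -> Bed holds.

Yes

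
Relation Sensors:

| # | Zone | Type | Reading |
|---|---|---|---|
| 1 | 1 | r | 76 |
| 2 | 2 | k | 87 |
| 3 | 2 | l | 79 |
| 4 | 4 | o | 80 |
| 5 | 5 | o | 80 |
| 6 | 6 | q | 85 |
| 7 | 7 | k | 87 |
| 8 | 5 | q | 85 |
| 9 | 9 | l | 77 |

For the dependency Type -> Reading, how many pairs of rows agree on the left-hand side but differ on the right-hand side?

Type=k: all 2 rows agree on Reading — 0 pairs.
Type=l: violating pairs (3,9) — 1 pair.
Type=o: all 2 rows agree on Reading — 0 pairs.
Type=q: all 2 rows agree on Reading — 0 pairs.

1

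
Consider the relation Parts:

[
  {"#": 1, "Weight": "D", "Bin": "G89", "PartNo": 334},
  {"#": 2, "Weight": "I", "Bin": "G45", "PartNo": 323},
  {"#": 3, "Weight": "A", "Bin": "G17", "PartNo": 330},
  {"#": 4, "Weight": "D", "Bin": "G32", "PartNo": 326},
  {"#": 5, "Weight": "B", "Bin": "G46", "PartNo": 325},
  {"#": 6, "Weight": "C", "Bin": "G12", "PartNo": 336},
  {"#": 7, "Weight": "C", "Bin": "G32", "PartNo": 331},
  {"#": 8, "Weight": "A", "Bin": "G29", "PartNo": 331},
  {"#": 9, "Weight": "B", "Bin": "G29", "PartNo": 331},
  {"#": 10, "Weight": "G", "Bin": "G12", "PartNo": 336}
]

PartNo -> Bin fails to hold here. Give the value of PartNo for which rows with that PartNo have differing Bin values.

331

PartNo=334: row 1 → Bin = G89 ✓
PartNo=323: row 2 → Bin = G45 ✓
PartNo=330: row 3 → Bin = G17 ✓
PartNo=326: row 4 → Bin = G32 ✓
PartNo=325: row 5 → Bin = G46 ✓
PartNo=336: rows 6, 10 → Bin = G12, G12 ✓
PartNo=331: rows 7, 8, 9 → Bin takes values {G32, G29} — violation
The only PartNo value with inconsistent Bin is PartNo=331.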